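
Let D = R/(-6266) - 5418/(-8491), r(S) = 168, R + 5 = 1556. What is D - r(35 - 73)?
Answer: -1273942023/7600658 ≈ -167.61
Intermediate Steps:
R = 1551 (R = -5 + 1556 = 1551)
D = 2968521/7600658 (D = 1551/(-6266) - 5418/(-8491) = 1551*(-1/6266) - 5418*(-1/8491) = -1551/6266 + 774/1213 = 2968521/7600658 ≈ 0.39056)
D - r(35 - 73) = 2968521/7600658 - 1*168 = 2968521/7600658 - 168 = -1273942023/7600658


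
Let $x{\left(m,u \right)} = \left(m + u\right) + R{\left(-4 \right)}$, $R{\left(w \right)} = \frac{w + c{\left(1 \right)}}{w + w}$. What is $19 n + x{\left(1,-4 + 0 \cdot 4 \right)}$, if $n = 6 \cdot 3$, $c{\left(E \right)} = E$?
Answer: $\frac{2715}{8} \approx 339.38$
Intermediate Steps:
$n = 18$
$R{\left(w \right)} = \frac{1 + w}{2 w}$ ($R{\left(w \right)} = \frac{w + 1}{w + w} = \frac{1 + w}{2 w}$)
$x{\left(m,u \right)} = \frac{3}{8} + m + u$ ($x{\left(m,u \right)} = \left(m + u\right) + \frac{1 - 4}{2 \left(-4\right)} = \left(m + u\right) + \frac{1}{2} \left(- \frac{1}{4}\right) \left(-3\right) = \left(m + u\right) + \frac{3}{8} = \frac{3}{8} + m + u$)
$19 n + x{\left(1,-4 + 0 \cdot 4 \right)} = 19 \cdot 18 + \left(\frac{3}{8} + 1 + \left(-4 + 0 \cdot 4\right)\right) = 342 + \left(\frac{3}{8} + 1 + \left(-4 + 0\right)\right) = 342 + \left(\frac{3}{8} + 1 - 4\right) = 342 - \frac{21}{8} = \frac{2715}{8}$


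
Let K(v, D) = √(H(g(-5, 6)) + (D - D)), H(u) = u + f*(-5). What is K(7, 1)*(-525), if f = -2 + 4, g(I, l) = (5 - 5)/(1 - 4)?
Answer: -525*I*√10 ≈ -1660.2*I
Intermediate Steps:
g(I, l) = 0 (g(I, l) = 0/(-3) = 0*(-⅓) = 0)
f = 2
H(u) = -10 + u (H(u) = u + 2*(-5) = u - 10 = -10 + u)
K(v, D) = I*√10 (K(v, D) = √((-10 + 0) + (D - D)) = √(-10 + 0) = √(-10) = I*√10)
K(7, 1)*(-525) = (I*√10)*(-525) = -525*I*√10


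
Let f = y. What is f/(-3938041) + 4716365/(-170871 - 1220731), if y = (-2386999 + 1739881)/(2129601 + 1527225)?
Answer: -3773283412868743003/1113338092691320074 ≈ -3.3892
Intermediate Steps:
y = -35951/203157 (y = -647118/3656826 = -647118*1/3656826 = -35951/203157 ≈ -0.17696)
f = -35951/203157 ≈ -0.17696
f/(-3938041) + 4716365/(-170871 - 1220731) = -35951/203157/(-3938041) + 4716365/(-170871 - 1220731) = -35951/203157*(-1/3938041) + 4716365/(-1391602) = 35951/800040595437 + 4716365*(-1/1391602) = 35951/800040595437 - 4716365/1391602 = -3773283412868743003/1113338092691320074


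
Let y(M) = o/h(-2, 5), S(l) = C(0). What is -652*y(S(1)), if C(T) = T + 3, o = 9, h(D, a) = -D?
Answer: -2934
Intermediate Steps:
C(T) = 3 + T
S(l) = 3 (S(l) = 3 + 0 = 3)
y(M) = 9/2 (y(M) = 9/((-1*(-2))) = 9/2)
-652*y(S(1)) = -652*9/2 = -2934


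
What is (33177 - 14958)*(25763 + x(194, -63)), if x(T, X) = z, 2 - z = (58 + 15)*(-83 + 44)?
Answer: 521282028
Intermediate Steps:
z = 2849 (z = 2 - (58 + 15)*(-83 + 44) = 2 - 73*(-39) = 2 - 1*(-2847) = 2 + 2847 = 2849)
x(T, X) = 2849
(33177 - 14958)*(25763 + x(194, -63)) = (33177 - 14958)*(25763 + 2849) = 18219*28612 = 521282028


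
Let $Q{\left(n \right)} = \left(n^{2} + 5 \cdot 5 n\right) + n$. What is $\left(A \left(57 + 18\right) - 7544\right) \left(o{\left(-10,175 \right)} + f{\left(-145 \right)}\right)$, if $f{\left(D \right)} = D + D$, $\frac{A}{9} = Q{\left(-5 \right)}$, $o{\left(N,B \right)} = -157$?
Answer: $35053293$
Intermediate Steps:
$Q{\left(n \right)} = n^{2} + 26 n$ ($Q{\left(n \right)} = \left(n^{2} + 25 n\right) + n = n^{2} + 26 n$)
$A = -945$ ($A = 9 \left(- 5 \left(26 - 5\right)\right) = 9 \left(\left(-5\right) 21\right) = 9 \left(-105\right) = -945$)
$f{\left(D \right)} = 2 D$
$\left(A \left(57 + 18\right) - 7544\right) \left(o{\left(-10,175 \right)} + f{\left(-145 \right)}\right) = \left(- 945 \left(57 + 18\right) - 7544\right) \left(-157 + 2 \left(-145\right)\right) = \left(\left(-945\right) 75 - 7544\right) \left(-157 - 290\right) = \left(-70875 - 7544\right) \left(-447\right) = \left(-78419\right) \left(-447\right) = 35053293$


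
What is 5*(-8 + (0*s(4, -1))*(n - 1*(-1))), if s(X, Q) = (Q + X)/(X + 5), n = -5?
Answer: -40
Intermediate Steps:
s(X, Q) = (Q + X)/(5 + X)
5*(-8 + (0*s(4, -1))*(n - 1*(-1))) = 5*(-8 + (0*((-1 + 4)/(5 + 4)))*(-5 - 1*(-1))) = 5*(-8 + (0*(3/9))*(-5 + 1)) = 5*(-8 + (0*((⅑)*3))*(-4)) = 5*(-8 + (0*(⅓))*(-4)) = 5*(-8 + 0*(-4)) = 5*(-8 + 0) = 5*(-8) = -40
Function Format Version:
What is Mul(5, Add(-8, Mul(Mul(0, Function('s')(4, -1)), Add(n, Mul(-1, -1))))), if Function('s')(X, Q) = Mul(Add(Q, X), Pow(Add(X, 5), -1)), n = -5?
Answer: -40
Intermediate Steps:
Function('s')(X, Q) = Mul(Pow(Add(5, X), -1), Add(Q, X)) (Function('s')(X, Q) = Mul(Add(Q, X), Pow(Add(5, X), -1)) = Mul(Pow(Add(5, X), -1), Add(Q, X)))
Mul(5, Add(-8, Mul(Mul(0, Function('s')(4, -1)), Add(n, Mul(-1, -1))))) = Mul(5, Add(-8, Mul(Mul(0, Mul(Pow(Add(5, 4), -1), Add(-1, 4))), Add(-5, Mul(-1, -1))))) = Mul(5, Add(-8, Mul(Mul(0, Mul(Pow(9, -1), 3)), Add(-5, 1)))) = Mul(5, Add(-8, Mul(Mul(0, Mul(Rational(1, 9), 3)), -4))) = Mul(5, Add(-8, Mul(Mul(0, Rational(1, 3)), -4))) = Mul(5, Add(-8, Mul(0, -4))) = Mul(5, Add(-8, 0)) = Mul(5, -8) = -40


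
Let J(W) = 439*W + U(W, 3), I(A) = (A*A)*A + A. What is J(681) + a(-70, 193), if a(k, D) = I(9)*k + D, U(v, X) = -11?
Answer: 247481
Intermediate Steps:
I(A) = A + A**3 (I(A) = A**2*A + A = A**3 + A = A + A**3)
J(W) = -11 + 439*W (J(W) = 439*W - 11 = -11 + 439*W)
a(k, D) = D + 738*k (a(k, D) = (9 + 9**3)*k + D = (9 + 729)*k + D = 738*k + D = D + 738*k)
J(681) + a(-70, 193) = (-11 + 439*681) + (193 + 738*(-70)) = (-11 + 298959) + (193 - 51660) = 298948 - 51467 = 247481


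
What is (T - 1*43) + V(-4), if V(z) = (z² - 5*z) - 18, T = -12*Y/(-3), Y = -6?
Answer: -49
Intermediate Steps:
T = -24 (T = -(-72)/(-3) = -(-72)*(-1)/3 = -12*2 = -24)
V(z) = -18 + z² - 5*z
(T - 1*43) + V(-4) = (-24 - 1*43) + (-18 + (-4)² - 5*(-4)) = (-24 - 43) + (-18 + 16 + 20) = -67 + 18 = -49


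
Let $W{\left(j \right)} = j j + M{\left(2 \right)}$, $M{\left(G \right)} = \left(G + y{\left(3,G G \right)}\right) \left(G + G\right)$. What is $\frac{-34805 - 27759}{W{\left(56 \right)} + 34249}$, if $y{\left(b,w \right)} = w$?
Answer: $- \frac{62564}{37409} \approx -1.6724$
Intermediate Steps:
$M{\left(G \right)} = 2 G \left(G + G^{2}\right)$ ($M{\left(G \right)} = \left(G + G G\right) \left(G + G\right) = \left(G + G^{2}\right) 2 G = 2 G \left(G + G^{2}\right)$)
$W{\left(j \right)} = 24 + j^{2}$ ($W{\left(j \right)} = j j + 2 \cdot 2^{2} \left(1 + 2\right) = j^{2} + 2 \cdot 4 \cdot 3 = j^{2} + 24 = 24 + j^{2}$)
$\frac{-34805 - 27759}{W{\left(56 \right)} + 34249} = \frac{-34805 - 27759}{\left(24 + 56^{2}\right) + 34249} = - \frac{62564}{\left(24 + 3136\right) + 34249} = - \frac{62564}{3160 + 34249} = - \frac{62564}{37409}$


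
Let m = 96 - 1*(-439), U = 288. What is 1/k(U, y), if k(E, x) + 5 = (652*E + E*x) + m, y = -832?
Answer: -1/51310 ≈ -1.9489e-5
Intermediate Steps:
m = 535 (m = 96 + 439 = 535)
k(E, x) = 530 + 652*E + E*x (k(E, x) = -5 + ((652*E + E*x) + 535) = -5 + (535 + 652*E + E*x) = 530 + 652*E + E*x)
1/k(U, y) = 1/(530 + 652*288 + 288*(-832)) = 1/(530 + 187776 - 239616) = 1/(-51310) = -1/51310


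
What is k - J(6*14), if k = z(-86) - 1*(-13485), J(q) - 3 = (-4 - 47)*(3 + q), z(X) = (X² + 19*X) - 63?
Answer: 23618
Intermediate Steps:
z(X) = -63 + X² + 19*X
J(q) = -150 - 51*q (J(q) = 3 + (-4 - 47)*(3 + q) = 3 - 51*(3 + q) = 3 + (-153 - 51*q) = -150 - 51*q)
k = 19184 (k = (-63 + (-86)² + 19*(-86)) - 1*(-13485) = (-63 + 7396 - 1634) + 13485 = 5699 + 13485 = 19184)
k - J(6*14) = 19184 - (-150 - 306*14) = 19184 - (-150 - 51*84) = 19184 - (-150 - 4284) = 19184 - 1*(-4434) = 19184 + 4434 = 23618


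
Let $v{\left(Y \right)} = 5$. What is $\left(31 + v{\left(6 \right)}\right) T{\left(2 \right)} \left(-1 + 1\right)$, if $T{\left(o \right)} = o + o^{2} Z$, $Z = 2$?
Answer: $0$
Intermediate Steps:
$T{\left(o \right)} = o + 2 o^{2}$ ($T{\left(o \right)} = o + o^{2} \cdot 2 = o + 2 o^{2}$)
$\left(31 + v{\left(6 \right)}\right) T{\left(2 \right)} \left(-1 + 1\right) = \left(31 + 5\right) 2 \left(1 + 2 \cdot 2\right) \left(-1 + 1\right) = 36 \cdot 2 \left(1 + 4\right) 0 = 36 \cdot 2 \cdot 5 \cdot 0 = 36 \cdot 10 \cdot 0 = 36 \cdot 0 = 0$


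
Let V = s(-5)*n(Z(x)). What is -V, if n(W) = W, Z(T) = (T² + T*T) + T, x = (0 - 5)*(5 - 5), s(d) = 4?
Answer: 0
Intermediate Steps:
x = 0 (x = -5*0 = 0)
Z(T) = T + 2*T² (Z(T) = (T² + T²) + T = 2*T² + T = T + 2*T²)
V = 0 (V = 4*(0*(1 + 2*0)) = 4*(0*(1 + 0)) = 4*(0*1) = 4*0 = 0)
-V = -1*0 = 0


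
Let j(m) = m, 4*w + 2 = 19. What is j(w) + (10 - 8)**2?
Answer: 33/4 ≈ 8.2500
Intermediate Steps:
w = 17/4 (w = -1/2 + (1/4)*19 = -1/2 + 19/4 = 17/4 ≈ 4.2500)
j(w) + (10 - 8)**2 = 17/4 + (10 - 8)**2 = 17/4 + 2**2 = 17/4 + 4 = 33/4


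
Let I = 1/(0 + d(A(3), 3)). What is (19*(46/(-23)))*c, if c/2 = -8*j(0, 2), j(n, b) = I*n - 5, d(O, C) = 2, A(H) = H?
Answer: -3040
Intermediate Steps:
I = ½ (I = 1/(0 + 2) = 1/2 = ½ ≈ 0.50000)
j(n, b) = -5 + n/2 (j(n, b) = n/2 - 5 = -5 + n/2)
c = 80 (c = 2*(-8*(-5 + (½)*0)) = 2*(-8*(-5 + 0)) = 2*(-8*(-5)) = 2*40 = 80)
(19*(46/(-23)))*c = (19*(46/(-23)))*80 = (19*(46*(-1/23)))*80 = (19*(-2))*80 = -38*80 = -3040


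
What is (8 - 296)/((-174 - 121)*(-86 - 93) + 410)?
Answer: -288/53215 ≈ -0.0054120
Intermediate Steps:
(8 - 296)/((-174 - 121)*(-86 - 93) + 410) = -288/(-295*(-179) + 410) = -288/(52805 + 410) = -288/53215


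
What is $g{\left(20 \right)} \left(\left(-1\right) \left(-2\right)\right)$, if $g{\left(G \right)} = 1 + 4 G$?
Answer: $162$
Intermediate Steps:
$g{\left(20 \right)} \left(\left(-1\right) \left(-2\right)\right) = \left(1 + 4 \cdot 20\right) \left(\left(-1\right) \left(-2\right)\right) = \left(1 + 80\right) 2 = 81 \cdot 2 = 162$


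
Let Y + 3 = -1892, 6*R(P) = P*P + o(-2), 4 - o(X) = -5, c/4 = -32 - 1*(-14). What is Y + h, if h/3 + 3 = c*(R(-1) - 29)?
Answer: 4000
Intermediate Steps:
c = -72 (c = 4*(-32 - 1*(-14)) = 4*(-32 + 14) = 4*(-18) = -72)
o(X) = 9 (o(X) = 4 - 1*(-5) = 4 + 5 = 9)
R(P) = 3/2 + P²/6 (R(P) = (P*P + 9)/6 = (P² + 9)/6 = (9 + P²)/6 = 3/2 + P²/6)
h = 5895 (h = -9 + 3*(-72*((3/2 + (⅙)*(-1)²) - 29)) = -9 + 3*(-72*((3/2 + (⅙)*1) - 29)) = -9 + 3*(-72*((3/2 + ⅙) - 29)) = -9 + 3*(-72*(5/3 - 29)) = -9 + 3*(-72*(-82/3)) = -9 + 3*1968 = -9 + 5904 = 5895)
Y = -1895 (Y = -3 - 1892 = -1895)
Y + h = -1895 + 5895 = 4000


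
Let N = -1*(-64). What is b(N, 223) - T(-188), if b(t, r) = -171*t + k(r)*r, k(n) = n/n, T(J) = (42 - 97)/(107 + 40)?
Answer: -1575932/147 ≈ -10721.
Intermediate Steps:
T(J) = -55/147
k(n) = 1
N = 64
b(t, r) = r - 171*t (b(t, r) = -171*t + 1*r = -171*t + r = r - 171*t)
b(N, 223) - T(-188) = (223 - 171*64) - 1*(-55/147) = (223 - 10944) + 55/147 = -10721 + 55/147 = -1575932/147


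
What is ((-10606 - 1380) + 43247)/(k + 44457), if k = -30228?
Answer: 31261/14229 ≈ 2.1970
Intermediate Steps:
((-10606 - 1380) + 43247)/(k + 44457) = ((-10606 - 1380) + 43247)/(-30228 + 44457) = (-11986 + 43247)/14229 = 31261*(1/14229) = 31261/14229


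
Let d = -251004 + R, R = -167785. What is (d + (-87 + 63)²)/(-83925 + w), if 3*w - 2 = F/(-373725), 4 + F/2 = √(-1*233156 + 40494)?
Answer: 14706556116202788678225/2951218440308259840179 - 312593306850*I*√192662/2951218440308259840179 ≈ 4.9832 - 4.6492e-8*I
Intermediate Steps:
F = -8 + 2*I*√192662 (F = -8 + 2*√(-1*233156 + 40494) = -8 + 2*√(-233156 + 40494) = -8 + 2*√(-192662) = -8 + 2*(I*√192662) = -8 + 2*I*√192662 ≈ -8.0 + 877.87*I)
d = -418789 (d = -251004 - 167785 = -418789)
w = 747458/1121175 - 2*I*√192662/1121175 (w = ⅔ + ((-8 + 2*I*√192662)/(-373725))/3 = ⅔ + ((-8 + 2*I*√192662)*(-1/373725))/3 = ⅔ + (8/373725 - 2*I*√192662/373725)/3 = ⅔ + (8/1121175 - 2*I*√192662/1121175) = 747458/1121175 - 2*I*√192662/1121175 ≈ 0.66667 - 0.00078299*I)
(d + (-87 + 63)²)/(-83925 + w) = (-418789 + (-87 + 63)²)/(-83925 + (747458/1121175 - 2*I*√192662/1121175)) = (-418789 + (-24)²)/(-94093864417/1121175 - 2*I*√192662/1121175) = (-418789 + 576)/(-94093864417/1121175 - 2*I*√192662/1121175) = -418213/(-94093864417/1121175 - 2*I*√192662/1121175)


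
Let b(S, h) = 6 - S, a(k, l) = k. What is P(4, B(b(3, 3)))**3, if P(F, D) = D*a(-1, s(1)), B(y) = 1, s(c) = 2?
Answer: -1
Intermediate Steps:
P(F, D) = -D (P(F, D) = D*(-1) = -D)
P(4, B(b(3, 3)))**3 = (-1*1)**3 = (-1)**3 = -1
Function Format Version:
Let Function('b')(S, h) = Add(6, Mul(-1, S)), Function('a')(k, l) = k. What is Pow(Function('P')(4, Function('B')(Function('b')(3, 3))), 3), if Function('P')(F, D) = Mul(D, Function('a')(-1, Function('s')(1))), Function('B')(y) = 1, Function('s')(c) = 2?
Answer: -1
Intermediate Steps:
Function('P')(F, D) = Mul(-1, D) (Function('P')(F, D) = Mul(D, -1) = Mul(-1, D))
Pow(Function('P')(4, Function('B')(Function('b')(3, 3))), 3) = Pow(Mul(-1, 1), 3) = Pow(-1, 3) = -1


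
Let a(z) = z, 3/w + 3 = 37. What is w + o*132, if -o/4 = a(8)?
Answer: -143613/34 ≈ -4223.9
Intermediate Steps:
w = 3/34 (w = 3/(-3 + 37) = 3/34 ≈ 0.088235)
o = -32 (o = -4*8 = -32)
w + o*132 = 3/34 - 32*132 = 3/34 - 4224 = -143613/34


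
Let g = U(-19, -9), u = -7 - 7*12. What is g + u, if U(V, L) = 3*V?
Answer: -148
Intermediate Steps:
u = -91 (u = -7 - 84 = -91)
g = -57 (g = 3*(-19) = -57)
g + u = -57 - 91 = -148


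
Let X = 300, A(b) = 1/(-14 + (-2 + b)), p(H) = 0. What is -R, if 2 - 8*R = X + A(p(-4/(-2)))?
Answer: 4767/128 ≈ 37.242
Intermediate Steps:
A(b) = 1/(-16 + b)
R = -4767/128 (R = 1/4 - (300 + 1/(-16 + 0))/8 = 1/4 - (300 + 1/(-16))/8 = 1/4 - (300 - 1/16)/8 = 1/4 - 1/8*4799/16 = 1/4 - 4799/128 = -4767/128 ≈ -37.242)
-R = -1*(-4767/128) = 4767/128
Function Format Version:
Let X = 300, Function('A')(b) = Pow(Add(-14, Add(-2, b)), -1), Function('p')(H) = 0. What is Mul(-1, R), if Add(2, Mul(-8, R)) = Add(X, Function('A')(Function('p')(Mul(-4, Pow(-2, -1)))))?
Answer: Rational(4767, 128) ≈ 37.242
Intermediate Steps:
Function('A')(b) = Pow(Add(-16, b), -1)
R = Rational(-4767, 128) (R = Add(Rational(1, 4), Mul(Rational(-1, 8), Add(300, Pow(Add(-16, 0), -1)))) = Add(Rational(1, 4), Mul(Rational(-1, 8), Add(300, Pow(-16, -1)))) = Add(Rational(1, 4), Mul(Rational(-1, 8), Add(300, Rational(-1, 16)))) = Add(Rational(1, 4), Mul(Rational(-1, 8), Rational(4799, 16))) = Add(Rational(1, 4), Rational(-4799, 128)) = Rational(-4767, 128) ≈ -37.242)
Mul(-1, R) = Mul(-1, Rational(-4767, 128)) = Rational(4767, 128)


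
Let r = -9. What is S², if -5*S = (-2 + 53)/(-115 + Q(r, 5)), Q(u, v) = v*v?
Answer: 289/22500 ≈ 0.012844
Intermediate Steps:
Q(u, v) = v²
S = 17/150 (S = -(-2 + 53)/(5*(-115 + 5²)) = -51/(5*(-115 + 25)) = -51/(5*(-90)) = -51*(-1)/(5*90) = -⅕*(-17/30) = 17/150 ≈ 0.11333)
S² = (17/150)² = 289/22500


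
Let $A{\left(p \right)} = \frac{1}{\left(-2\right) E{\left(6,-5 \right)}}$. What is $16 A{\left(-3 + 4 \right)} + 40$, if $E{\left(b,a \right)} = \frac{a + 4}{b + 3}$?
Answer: $112$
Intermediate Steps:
$E{\left(b,a \right)} = \frac{4 + a}{3 + b}$
$A{\left(p \right)} = \frac{9}{2}$ ($A{\left(p \right)} = \frac{1}{\left(-2\right) \frac{4 - 5}{3 + 6}} = \frac{1}{\left(-2\right) \frac{1}{9} \left(-1\right)} = \frac{1}{\left(-2\right) \left(- \frac{1}{9}\right)} = \frac{1}{\frac{2}{9}} = \frac{9}{2}$)
$16 A{\left(-3 + 4 \right)} + 40 = 16 \cdot \frac{9}{2} + 40 = 72 + 40 = 112$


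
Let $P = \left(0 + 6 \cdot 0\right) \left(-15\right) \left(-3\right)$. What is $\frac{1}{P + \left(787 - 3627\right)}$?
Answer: $- \frac{1}{2840} \approx -0.00035211$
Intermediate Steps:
$P = 0$ ($P = \left(0 + 0\right) \left(-15\right) \left(-3\right) = 0 \left(-15\right) \left(-3\right) = 0 \left(-3\right) = 0$)
$\frac{1}{P + \left(787 - 3627\right)} = \frac{1}{0 + \left(787 - 3627\right)} = \frac{1}{0 - 2840} = \frac{1}{-2840} = - \frac{1}{2840}$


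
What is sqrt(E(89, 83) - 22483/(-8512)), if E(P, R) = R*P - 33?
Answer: sqrt(8328424223)/1064 ≈ 85.771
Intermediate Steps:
E(P, R) = -33 + P*R (E(P, R) = P*R - 33 = -33 + P*R)
sqrt(E(89, 83) - 22483/(-8512)) = sqrt((-33 + 89*83) - 22483/(-8512)) = sqrt((-33 + 7387) - 22483*(-1/8512)) = sqrt(7354 + 22483/8512) = sqrt(62619731/8512) = sqrt(8328424223)/1064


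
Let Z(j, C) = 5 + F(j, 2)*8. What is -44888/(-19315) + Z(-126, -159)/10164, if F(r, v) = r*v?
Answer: 417399167/196317660 ≈ 2.1261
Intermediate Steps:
Z(j, C) = 5 + 16*j (Z(j, C) = 5 + (j*2)*8 = 5 + (2*j)*8 = 5 + 16*j)
-44888/(-19315) + Z(-126, -159)/10164 = -44888/(-19315) + (5 + 16*(-126))/10164 = -44888*(-1/19315) + (5 - 2016)*(1/10164) = 44888/19315 - 2011*1/10164 = 44888/19315 - 2011/10164 = 417399167/196317660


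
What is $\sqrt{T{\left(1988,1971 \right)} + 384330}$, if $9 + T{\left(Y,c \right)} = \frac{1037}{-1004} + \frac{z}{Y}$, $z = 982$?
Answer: $\frac{\sqrt{23922894141670027}}{249494} \approx 619.94$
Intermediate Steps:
$T{\left(Y,c \right)} = - \frac{10073}{1004} + \frac{982}{Y}$ ($T{\left(Y,c \right)} = -9 + \left(\frac{1037}{-1004} + \frac{982}{Y}\right) = -9 + \left(1037 \left(- \frac{1}{1004}\right) + \frac{982}{Y}\right) = -9 - \left(\frac{1037}{1004} - \frac{982}{Y}\right) = - \frac{10073}{1004} + \frac{982}{Y}$)
$\sqrt{T{\left(1988,1971 \right)} + 384330} = \sqrt{\left(- \frac{10073}{1004} + \frac{982}{1988}\right) + 384330} = \sqrt{\left(- \frac{10073}{1004} + 982 \cdot \frac{1}{1988}\right) + 384330} = \sqrt{\left(- \frac{10073}{1004} + \frac{491}{994}\right) + 384330} = \sqrt{- \frac{4759799}{498988} + 384330} = \sqrt{\frac{191771298241}{498988}} = \frac{\sqrt{23922894141670027}}{249494}$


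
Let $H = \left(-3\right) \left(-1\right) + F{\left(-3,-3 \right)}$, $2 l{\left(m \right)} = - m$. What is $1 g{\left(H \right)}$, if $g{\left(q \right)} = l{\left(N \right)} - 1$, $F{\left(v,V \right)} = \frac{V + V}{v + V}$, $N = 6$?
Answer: $-4$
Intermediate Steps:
$l{\left(m \right)} = - \frac{m}{2}$ ($l{\left(m \right)} = \frac{\left(-1\right) m}{2} = - \frac{m}{2}$)
$F{\left(v,V \right)} = \frac{2 V}{V + v}$
$H = 4$ ($H = \left(-3\right) \left(-1\right) + 2 \left(-3\right) \frac{1}{-3 - 3} = 3 + 2 \left(-3\right) \frac{1}{-6} = 3 + 2 \left(-3\right) \left(- \frac{1}{6}\right) = 3 + 1 = 4$)
$g{\left(q \right)} = -4$ ($g{\left(q \right)} = \left(- \frac{1}{2}\right) 6 - 1 = -3 - 1 = -4$)
$1 g{\left(H \right)} = 1 \left(-4\right) = -4$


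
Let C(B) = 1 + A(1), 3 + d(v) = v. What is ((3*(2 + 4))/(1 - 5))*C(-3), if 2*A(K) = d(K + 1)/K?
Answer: -9/4 ≈ -2.2500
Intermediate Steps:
d(v) = -3 + v
A(K) = (-2 + K)/(2*K) (A(K) = ((-3 + (K + 1))/K)/2 = ((-3 + (1 + K))/K)/2 = ((-2 + K)/K)/2 = (-2 + K)/(2*K))
C(B) = ½ (C(B) = 1 + (½)*(-2 + 1)/1 = 1 + (½)*1*(-1) = 1 - ½ = ½)
((3*(2 + 4))/(1 - 5))*C(-3) = ((3*(2 + 4))/(1 - 5))*(½) = ((3*6)/(-4))*(½) = -¼*18*(½) = -9/2*½ = -9/4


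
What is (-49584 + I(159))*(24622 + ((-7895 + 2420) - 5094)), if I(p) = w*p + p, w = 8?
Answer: -676694109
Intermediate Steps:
I(p) = 9*p (I(p) = 8*p + p = 9*p)
(-49584 + I(159))*(24622 + ((-7895 + 2420) - 5094)) = (-49584 + 9*159)*(24622 + ((-7895 + 2420) - 5094)) = (-49584 + 1431)*(24622 + (-5475 - 5094)) = -48153*(24622 - 10569) = -48153*14053 = -676694109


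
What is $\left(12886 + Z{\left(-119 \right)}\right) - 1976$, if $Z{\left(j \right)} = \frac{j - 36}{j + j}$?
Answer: $\frac{2596735}{238} \approx 10911.0$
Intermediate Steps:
$Z{\left(j \right)} = \frac{-36 + j}{2 j}$
$\left(12886 + Z{\left(-119 \right)}\right) - 1976 = \left(12886 + \frac{-36 - 119}{2 \left(-119\right)}\right) - 1976 = \left(12886 + \frac{1}{2} \left(- \frac{1}{119}\right) \left(-155\right)\right) - 1976 = \left(12886 + \frac{155}{238}\right) - 1976 = \frac{3067023}{238} - 1976 = \frac{2596735}{238}$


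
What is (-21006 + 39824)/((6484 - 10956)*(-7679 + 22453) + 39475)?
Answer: -18818/66029853 ≈ -0.00028499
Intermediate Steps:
(-21006 + 39824)/((6484 - 10956)*(-7679 + 22453) + 39475) = 18818/(-4472*14774 + 39475) = 18818/(-66069328 + 39475) = 18818/(-66029853) = 18818*(-1/66029853) = -18818/66029853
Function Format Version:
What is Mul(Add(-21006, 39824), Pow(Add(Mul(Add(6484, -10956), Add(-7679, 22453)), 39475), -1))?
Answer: Rational(-18818, 66029853) ≈ -0.00028499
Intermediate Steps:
Mul(Add(-21006, 39824), Pow(Add(Mul(Add(6484, -10956), Add(-7679, 22453)), 39475), -1)) = Mul(18818, Pow(Add(Mul(-4472, 14774), 39475), -1)) = Mul(18818, Pow(Add(-66069328, 39475), -1)) = Mul(18818, Pow(-66029853, -1)) = Mul(18818, Rational(-1, 66029853)) = Rational(-18818, 66029853)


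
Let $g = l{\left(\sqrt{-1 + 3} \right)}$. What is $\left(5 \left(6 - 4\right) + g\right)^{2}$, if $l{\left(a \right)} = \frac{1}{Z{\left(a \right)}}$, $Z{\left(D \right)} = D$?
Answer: $\frac{\left(20 + \sqrt{2}\right)^{2}}{4} \approx 114.64$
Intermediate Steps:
$l{\left(a \right)} = \frac{1}{a}$
$g = \frac{\sqrt{2}}{2}$ ($g = \frac{1}{\sqrt{-1 + 3}} = \frac{1}{\sqrt{2}} = \frac{\sqrt{2}}{2} \approx 0.70711$)
$\left(5 \left(6 - 4\right) + g\right)^{2} = \left(5 \left(6 - 4\right) + \frac{\sqrt{2}}{2}\right)^{2} = \left(5 \cdot 2 + \frac{\sqrt{2}}{2}\right)^{2} = \left(10 + \frac{\sqrt{2}}{2}\right)^{2}$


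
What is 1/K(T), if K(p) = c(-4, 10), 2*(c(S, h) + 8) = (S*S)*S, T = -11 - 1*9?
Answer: -1/40 ≈ -0.025000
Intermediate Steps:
T = -20 (T = -11 - 9 = -20)
c(S, h) = -8 + S³/2 (c(S, h) = -8 + ((S*S)*S)/2 = -8 + (S²*S)/2 = -8 + S³/2)
K(p) = -40 (K(p) = -8 + (½)*(-4)³ = -8 + (½)*(-64) = -8 - 32 = -40)
1/K(T) = 1/(-40) = -1/40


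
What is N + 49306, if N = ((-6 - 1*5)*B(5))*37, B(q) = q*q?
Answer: 39131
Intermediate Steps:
B(q) = q²
N = -10175 (N = ((-6 - 1*5)*5²)*37 = ((-6 - 5)*25)*37 = -11*25*37 = -275*37 = -10175)
N + 49306 = -10175 + 49306 = 39131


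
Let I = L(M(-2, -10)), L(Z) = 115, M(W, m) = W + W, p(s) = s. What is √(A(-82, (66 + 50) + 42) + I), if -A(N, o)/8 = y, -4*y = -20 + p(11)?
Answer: √97 ≈ 9.8489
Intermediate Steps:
M(W, m) = 2*W
y = 9/4 (y = -(-20 + 11)/4 = -¼*(-9) = 9/4 ≈ 2.2500)
A(N, o) = -18 (A(N, o) = -8*9/4 = -18)
I = 115
√(A(-82, (66 + 50) + 42) + I) = √(-18 + 115) = √97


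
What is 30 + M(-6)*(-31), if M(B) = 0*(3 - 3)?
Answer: 30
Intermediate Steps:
M(B) = 0 (M(B) = 0*0 = 0)
30 + M(-6)*(-31) = 30 + 0*(-31) = 30 + 0 = 30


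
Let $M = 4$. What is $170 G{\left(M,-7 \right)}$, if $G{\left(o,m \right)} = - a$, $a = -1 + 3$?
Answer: $-340$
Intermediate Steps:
$a = 2$
$G{\left(o,m \right)} = -2$ ($G{\left(o,m \right)} = \left(-1\right) 2 = -2$)
$170 G{\left(M,-7 \right)} = 170 \left(-2\right) = -340$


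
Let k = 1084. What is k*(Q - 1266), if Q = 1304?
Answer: 41192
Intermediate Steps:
k*(Q - 1266) = 1084*(1304 - 1266) = 1084*38 = 41192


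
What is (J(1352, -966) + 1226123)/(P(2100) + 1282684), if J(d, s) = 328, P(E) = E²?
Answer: 1226451/5692684 ≈ 0.21544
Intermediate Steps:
(J(1352, -966) + 1226123)/(P(2100) + 1282684) = (328 + 1226123)/(2100² + 1282684) = 1226451/(4410000 + 1282684) = 1226451/5692684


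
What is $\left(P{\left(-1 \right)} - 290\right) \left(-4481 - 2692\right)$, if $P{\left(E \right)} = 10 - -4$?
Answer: $1979748$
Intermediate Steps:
$P{\left(E \right)} = 14$ ($P{\left(E \right)} = 10 + 4 = 14$)
$\left(P{\left(-1 \right)} - 290\right) \left(-4481 - 2692\right) = \left(14 - 290\right) \left(-4481 - 2692\right) = \left(-276\right) \left(-7173\right) = 1979748$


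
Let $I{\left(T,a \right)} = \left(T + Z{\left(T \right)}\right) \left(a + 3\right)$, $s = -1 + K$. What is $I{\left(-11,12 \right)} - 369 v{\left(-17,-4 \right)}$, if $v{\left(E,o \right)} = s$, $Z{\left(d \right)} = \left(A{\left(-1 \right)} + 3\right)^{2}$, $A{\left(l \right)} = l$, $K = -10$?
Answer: $3954$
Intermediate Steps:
$Z{\left(d \right)} = 4$ ($Z{\left(d \right)} = \left(-1 + 3\right)^{2} = 2^{2} = 4$)
$s = -11$ ($s = -1 - 10 = -11$)
$v{\left(E,o \right)} = -11$
$I{\left(T,a \right)} = \left(3 + a\right) \left(4 + T\right)$ ($I{\left(T,a \right)} = \left(T + 4\right) \left(a + 3\right) = \left(4 + T\right) \left(3 + a\right) = \left(3 + a\right) \left(4 + T\right)$)
$I{\left(-11,12 \right)} - 369 v{\left(-17,-4 \right)} = \left(12 + 3 \left(-11\right) + 4 \cdot 12 - 132\right) - -4059 = \left(12 - 33 + 48 - 132\right) + 4059 = -105 + 4059 = 3954$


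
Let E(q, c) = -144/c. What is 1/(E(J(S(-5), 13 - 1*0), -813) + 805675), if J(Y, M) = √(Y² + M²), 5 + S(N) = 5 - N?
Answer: 271/218337973 ≈ 1.2412e-6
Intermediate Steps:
S(N) = -N (S(N) = -5 + (5 - N) = -N)
J(Y, M) = √(M² + Y²)
1/(E(J(S(-5), 13 - 1*0), -813) + 805675) = 1/(-144/(-813) + 805675) = 1/(-144*(-1/813) + 805675) = 1/(48/271 + 805675) = 1/(218337973/271) = 271/218337973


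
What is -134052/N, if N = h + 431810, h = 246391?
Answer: -44684/226067 ≈ -0.19766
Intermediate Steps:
N = 678201 (N = 246391 + 431810 = 678201)
-134052/N = -134052/678201 = -134052*1/678201 = -44684/226067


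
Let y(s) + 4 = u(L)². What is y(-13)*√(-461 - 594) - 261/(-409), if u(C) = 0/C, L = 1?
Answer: 261/409 - 4*I*√1055 ≈ 0.63814 - 129.92*I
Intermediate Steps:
u(C) = 0
y(s) = -4 (y(s) = -4 + 0² = -4 + 0 = -4)
y(-13)*√(-461 - 594) - 261/(-409) = -4*√(-461 - 594) - 261/(-409) = -4*I*√1055 - 261*(-1/409) = -4*I*√1055 + 261/409 = 261/409 - 4*I*√1055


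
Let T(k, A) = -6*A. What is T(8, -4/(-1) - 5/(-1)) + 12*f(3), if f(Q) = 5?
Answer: 6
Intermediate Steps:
T(8, -4/(-1) - 5/(-1)) + 12*f(3) = -6*(-4/(-1) - 5/(-1)) + 12*5 = -6*(-4*(-1) - 5*(-1)) + 60 = -6*(4 + 5) + 60 = -6*9 + 60 = -54 + 60 = 6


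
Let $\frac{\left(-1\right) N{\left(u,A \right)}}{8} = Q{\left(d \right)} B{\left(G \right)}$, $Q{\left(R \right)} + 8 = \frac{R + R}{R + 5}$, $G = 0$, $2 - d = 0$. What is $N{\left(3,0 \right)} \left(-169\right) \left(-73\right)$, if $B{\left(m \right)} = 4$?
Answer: $\frac{20528768}{7} \approx 2.9327 \cdot 10^{6}$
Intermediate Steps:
$d = 2$ ($d = 2 - 0 = 2 + 0 = 2$)
$Q{\left(R \right)} = -8 + \frac{2 R}{5 + R}$ ($Q{\left(R \right)} = -8 + \frac{R + R}{R + 5} = -8 + \frac{2 R}{5 + R}$)
$N{\left(u,A \right)} = \frac{1664}{7}$ ($N{\left(u,A \right)} = - 8 \frac{2 \left(-20 - 6\right)}{5 + 2} \cdot 4 = - 8 \frac{2 \left(-20 - 6\right)}{7} \cdot 4 = - 8 \cdot 2 \cdot \frac{1}{7} \left(-26\right) 4 = - 8 \left(\left(- \frac{52}{7}\right) 4\right) = \left(-8\right) \left(- \frac{208}{7}\right) = \frac{1664}{7}$)
$N{\left(3,0 \right)} \left(-169\right) \left(-73\right) = \frac{1664}{7} \left(-169\right) \left(-73\right) = \left(- \frac{281216}{7}\right) \left(-73\right) = \frac{20528768}{7}$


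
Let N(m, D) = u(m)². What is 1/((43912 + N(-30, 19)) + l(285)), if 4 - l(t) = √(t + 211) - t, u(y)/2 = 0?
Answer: 44201/1953727905 + 4*√31/1953727905 ≈ 2.2635e-5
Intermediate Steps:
u(y) = 0 (u(y) = 2*0 = 0)
N(m, D) = 0 (N(m, D) = 0² = 0)
l(t) = 4 + t - √(211 + t) (l(t) = 4 - (√(t + 211) - t) = 4 - (√(211 + t) - t) = 4 + (t - √(211 + t)) = 4 + t - √(211 + t))
1/((43912 + N(-30, 19)) + l(285)) = 1/((43912 + 0) + (4 + 285 - √(211 + 285))) = 1/(43912 + (4 + 285 - √496)) = 1/(43912 + (4 + 285 - 4*√31)) = 1/(43912 + (289 - 4*√31)) = 1/(44201 - 4*√31)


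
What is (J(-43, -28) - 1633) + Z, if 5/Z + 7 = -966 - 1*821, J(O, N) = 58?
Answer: -2825555/1794 ≈ -1575.0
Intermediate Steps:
Z = -5/1794 (Z = 5/(-7 + (-966 - 1*821)) = 5/(-7 + (-966 - 821)) = 5/(-7 - 1787) = 5/(-1794) = 5*(-1/1794) = -5/1794 ≈ -0.0027871)
(J(-43, -28) - 1633) + Z = (58 - 1633) - 5/1794 = -1575 - 5/1794 = -2825555/1794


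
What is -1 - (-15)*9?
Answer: 134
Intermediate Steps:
-1 - (-15)*9 = -1 - 15*(-9) = -1 + 135 = 134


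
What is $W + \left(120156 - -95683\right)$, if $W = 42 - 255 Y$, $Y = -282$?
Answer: $287791$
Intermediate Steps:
$W = 71952$ ($W = 42 - -71910 = 42 + 71910 = 71952$)
$W + \left(120156 - -95683\right) = 71952 + \left(120156 - -95683\right) = 71952 + \left(120156 + 95683\right) = 71952 + 215839 = 287791$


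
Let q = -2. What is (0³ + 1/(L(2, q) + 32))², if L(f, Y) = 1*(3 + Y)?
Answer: 1/1089 ≈ 0.00091827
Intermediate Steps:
L(f, Y) = 3 + Y
(0³ + 1/(L(2, q) + 32))² = (0³ + 1/((3 - 2) + 32))² = (0 + 1/(1 + 32))² = (0 + 1/33)² = (1/33)² = 1/1089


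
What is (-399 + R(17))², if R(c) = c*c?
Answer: 12100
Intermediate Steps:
R(c) = c²
(-399 + R(17))² = (-399 + 17²)² = (-399 + 289)² = (-110)² = 12100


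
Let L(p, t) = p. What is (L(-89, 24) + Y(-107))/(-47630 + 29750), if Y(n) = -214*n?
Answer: -7603/5960 ≈ -1.2757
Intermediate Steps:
(L(-89, 24) + Y(-107))/(-47630 + 29750) = (-89 - 214*(-107))/(-47630 + 29750) = (-89 + 22898)/(-17880) = 22809*(-1/17880) = -7603/5960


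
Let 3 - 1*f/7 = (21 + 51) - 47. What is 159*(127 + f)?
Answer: -4293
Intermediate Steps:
f = -154 (f = 21 - 7*((21 + 51) - 47) = 21 - 7*(72 - 47) = 21 - 7*25 = 21 - 175 = -154)
159*(127 + f) = 159*(127 - 154) = 159*(-27) = -4293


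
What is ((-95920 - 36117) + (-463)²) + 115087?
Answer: 197419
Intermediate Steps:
((-95920 - 36117) + (-463)²) + 115087 = (-132037 + 214369) + 115087 = 82332 + 115087 = 197419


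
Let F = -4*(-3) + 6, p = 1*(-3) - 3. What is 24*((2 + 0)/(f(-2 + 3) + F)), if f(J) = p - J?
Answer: 48/11 ≈ 4.3636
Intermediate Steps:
p = -6 (p = -3 - 3 = -6)
f(J) = -6 - J
F = 18 (F = 12 + 6 = 18)
24*((2 + 0)/(f(-2 + 3) + F)) = 24*((2 + 0)/((-6 - (-2 + 3)) + 18)) = 24*(2/((-6 - 1*1) + 18)) = 24*(2/((-6 - 1) + 18)) = 24*(2/(-7 + 18)) = 24*(2/11) = 48/11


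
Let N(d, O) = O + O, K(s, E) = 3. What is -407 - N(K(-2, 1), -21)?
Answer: -365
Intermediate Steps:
N(d, O) = 2*O
-407 - N(K(-2, 1), -21) = -407 - 2*(-21) = -407 - 1*(-42) = -407 + 42 = -365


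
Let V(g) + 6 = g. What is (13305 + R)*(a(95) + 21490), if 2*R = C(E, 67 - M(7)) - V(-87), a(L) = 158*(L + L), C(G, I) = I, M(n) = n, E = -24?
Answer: 689281065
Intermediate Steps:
V(g) = -6 + g
a(L) = 316*L (a(L) = 158*(2*L) = 316*L)
R = 153/2 (R = ((67 - 1*7) - (-6 - 87))/2 = ((67 - 7) - 1*(-93))/2 = (60 + 93)/2 = (½)*153 = 153/2 ≈ 76.500)
(13305 + R)*(a(95) + 21490) = (13305 + 153/2)*(316*95 + 21490) = 26763*(30020 + 21490)/2 = (26763/2)*51510 = 689281065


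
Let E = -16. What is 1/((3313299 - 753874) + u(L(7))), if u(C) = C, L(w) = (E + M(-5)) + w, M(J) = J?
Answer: 1/2559411 ≈ 3.9071e-7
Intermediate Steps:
L(w) = -21 + w (L(w) = (-16 - 5) + w = -21 + w)
1/((3313299 - 753874) + u(L(7))) = 1/((3313299 - 753874) + (-21 + 7)) = 1/(2559425 - 14) = 1/2559411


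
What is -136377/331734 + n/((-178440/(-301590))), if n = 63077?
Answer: 35059342940343/328858972 ≈ 1.0661e+5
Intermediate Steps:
-136377/331734 + n/((-178440/(-301590))) = -136377/331734 + 63077/((-178440/(-301590))) = -136377*1/331734 + 63077/((-178440*(-1/301590))) = -45459/110578 + 63077/(5948/10053) = -45459/110578 + 63077*(10053/5948) = -45459/110578 + 634113081/5948 = 35059342940343/328858972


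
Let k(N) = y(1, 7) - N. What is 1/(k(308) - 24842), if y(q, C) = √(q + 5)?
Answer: -12575/316261247 - √6/632522494 ≈ -3.9765e-5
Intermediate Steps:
y(q, C) = √(5 + q)
k(N) = √6 - N (k(N) = √(5 + 1) - N = √6 - N)
1/(k(308) - 24842) = 1/((√6 - 1*308) - 24842) = 1/((√6 - 308) - 24842) = 1/((-308 + √6) - 24842) = 1/(-25150 + √6)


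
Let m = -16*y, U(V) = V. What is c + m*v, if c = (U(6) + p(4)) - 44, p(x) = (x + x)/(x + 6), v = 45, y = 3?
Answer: -10986/5 ≈ -2197.2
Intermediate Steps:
m = -48 (m = -16*3 = -48)
p(x) = 2*x/(6 + x) (p(x) = (2*x)/(6 + x) = 2*x/(6 + x))
c = -186/5 (c = (6 + 2*4/(6 + 4)) - 44 = (6 + 2*4/10) - 44 = (6 + 2*4*(⅒)) - 44 = (6 + ⅘) - 44 = 34/5 - 44 = -186/5 ≈ -37.200)
c + m*v = -186/5 - 48*45 = -186/5 - 2160 = -10986/5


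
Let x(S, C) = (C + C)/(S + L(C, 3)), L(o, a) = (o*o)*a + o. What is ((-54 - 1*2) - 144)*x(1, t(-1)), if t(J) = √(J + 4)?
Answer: 1200/97 - 4000*√3/97 ≈ -59.054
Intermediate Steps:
L(o, a) = o + a*o² (L(o, a) = o²*a + o = a*o² + o = o + a*o²)
t(J) = √(4 + J)
x(S, C) = 2*C/(S + C*(1 + 3*C)) (x(S, C) = (C + C)/(S + C*(1 + 3*C)) = (2*C)/(S + C*(1 + 3*C)) = 2*C/(S + C*(1 + 3*C)))
((-54 - 1*2) - 144)*x(1, t(-1)) = ((-54 - 1*2) - 144)*(2*√(4 - 1)/(1 + √(4 - 1)*(1 + 3*√(4 - 1)))) = ((-54 - 2) - 144)*(2*√3/(1 + √3*(1 + 3*√3))) = (-56 - 144)*(2*√3/(1 + √3*(1 + 3*√3))) = -400*√3/(1 + √3*(1 + 3*√3))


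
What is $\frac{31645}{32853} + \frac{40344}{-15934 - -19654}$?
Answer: $\frac{60130868}{5092215} \approx 11.808$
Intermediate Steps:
$\frac{31645}{32853} + \frac{40344}{-15934 - -19654} = 31645 \cdot \frac{1}{32853} + \frac{40344}{-15934 + 19654} = \frac{31645}{32853} + \frac{40344}{3720} = \frac{31645}{32853} + 40344 \cdot \frac{1}{3720} = \frac{31645}{32853} + \frac{1681}{155} = \frac{60130868}{5092215}$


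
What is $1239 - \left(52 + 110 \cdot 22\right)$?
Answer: $-1233$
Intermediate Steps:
$1239 - \left(52 + 110 \cdot 22\right) = 1239 - \left(52 + 2420\right) = 1239 - 2472 = -1233$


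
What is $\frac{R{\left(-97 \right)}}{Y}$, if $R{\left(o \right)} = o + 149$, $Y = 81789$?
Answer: $\frac{52}{81789} \approx 0.00063578$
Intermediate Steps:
$R{\left(o \right)} = 149 + o$
$\frac{R{\left(-97 \right)}}{Y} = \frac{149 - 97}{81789} = 52 \cdot \frac{1}{81789} = \frac{52}{81789}$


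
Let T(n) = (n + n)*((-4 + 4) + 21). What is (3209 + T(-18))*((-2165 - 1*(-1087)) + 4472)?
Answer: 8325482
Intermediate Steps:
T(n) = 42*n (T(n) = (2*n)*(0 + 21) = (2*n)*21 = 42*n)
(3209 + T(-18))*((-2165 - 1*(-1087)) + 4472) = (3209 + 42*(-18))*((-2165 - 1*(-1087)) + 4472) = (3209 - 756)*((-2165 + 1087) + 4472) = 2453*(-1078 + 4472) = 2453*3394 = 8325482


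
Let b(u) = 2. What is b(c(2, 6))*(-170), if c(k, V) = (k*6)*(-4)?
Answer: -340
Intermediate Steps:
c(k, V) = -24*k (c(k, V) = (6*k)*(-4) = -24*k)
b(c(2, 6))*(-170) = 2*(-170) = -340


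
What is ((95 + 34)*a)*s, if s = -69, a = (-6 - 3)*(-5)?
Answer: -400545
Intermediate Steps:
a = 45 (a = -9*(-5) = 45)
((95 + 34)*a)*s = ((95 + 34)*45)*(-69) = (129*45)*(-69) = 5805*(-69) = -400545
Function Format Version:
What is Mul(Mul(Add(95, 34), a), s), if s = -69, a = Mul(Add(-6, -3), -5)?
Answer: -400545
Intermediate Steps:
a = 45 (a = Mul(-9, -5) = 45)
Mul(Mul(Add(95, 34), a), s) = Mul(Mul(Add(95, 34), 45), -69) = Mul(Mul(129, 45), -69) = Mul(5805, -69) = -400545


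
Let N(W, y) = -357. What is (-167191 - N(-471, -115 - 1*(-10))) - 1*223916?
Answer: -390750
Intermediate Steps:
(-167191 - N(-471, -115 - 1*(-10))) - 1*223916 = (-167191 - 1*(-357)) - 1*223916 = (-167191 + 357) - 223916 = -166834 - 223916 = -390750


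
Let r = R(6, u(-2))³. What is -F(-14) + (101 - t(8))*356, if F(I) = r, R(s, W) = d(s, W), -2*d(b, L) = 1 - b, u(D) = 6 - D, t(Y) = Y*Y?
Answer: 105251/8 ≈ 13156.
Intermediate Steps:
t(Y) = Y²
d(b, L) = -½ + b/2 (d(b, L) = -(1 - b)/2 = -½ + b/2)
R(s, W) = -½ + s/2
r = 125/8 (r = (-½ + (½)*6)³ = (-½ + 3)³ = (5/2)³ = 125/8 ≈ 15.625)
F(I) = 125/8
-F(-14) + (101 - t(8))*356 = -1*125/8 + (101 - 1*8²)*356 = -125/8 + (101 - 1*64)*356 = -125/8 + (101 - 64)*356 = -125/8 + 37*356 = -125/8 + 13172 = 105251/8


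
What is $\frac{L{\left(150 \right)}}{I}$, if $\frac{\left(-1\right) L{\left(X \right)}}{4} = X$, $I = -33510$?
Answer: $\frac{20}{1117} \approx 0.017905$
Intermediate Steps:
$L{\left(X \right)} = - 4 X$
$\frac{L{\left(150 \right)}}{I} = \frac{\left(-4\right) 150}{-33510} = \left(-600\right) \left(- \frac{1}{33510}\right) = \frac{20}{1117}$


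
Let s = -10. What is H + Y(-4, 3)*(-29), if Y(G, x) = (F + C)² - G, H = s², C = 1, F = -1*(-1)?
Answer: -132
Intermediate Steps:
F = 1
H = 100 (H = (-10)² = 100)
Y(G, x) = 4 - G (Y(G, x) = (1 + 1)² - G = 2² - G = 4 - G)
H + Y(-4, 3)*(-29) = 100 + (4 - 1*(-4))*(-29) = 100 + (4 + 4)*(-29) = 100 + 8*(-29) = 100 - 232 = -132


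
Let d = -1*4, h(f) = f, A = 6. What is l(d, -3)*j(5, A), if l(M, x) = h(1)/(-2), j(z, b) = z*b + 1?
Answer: -31/2 ≈ -15.500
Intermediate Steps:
j(z, b) = 1 + b*z (j(z, b) = b*z + 1 = 1 + b*z)
d = -4
l(M, x) = -½ (l(M, x) = 1/(-2) = 1*(-½) = -½)
l(d, -3)*j(5, A) = -(1 + 6*5)/2 = -(1 + 30)/2 = -½*31 = -31/2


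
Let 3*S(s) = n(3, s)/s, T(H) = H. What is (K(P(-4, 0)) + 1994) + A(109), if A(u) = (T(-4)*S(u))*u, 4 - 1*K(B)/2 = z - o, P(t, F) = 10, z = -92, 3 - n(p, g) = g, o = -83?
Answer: 6484/3 ≈ 2161.3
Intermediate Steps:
n(p, g) = 3 - g
S(s) = (3 - s)/(3*s) (S(s) = ((3 - s)/s)/3 = (3 - s)/(3*s))
K(B) = 26 (K(B) = 8 - 2*(-92 - 1*(-83)) = 8 - 2*(-92 + 83) = 8 - 2*(-9) = 8 + 18 = 26)
A(u) = -4 + 4*u/3 (A(u) = (-4*(3 - u)/(3*u))*u = -4 + 4*u/3)
(K(P(-4, 0)) + 1994) + A(109) = (26 + 1994) + (-4 + (4/3)*109) = 2020 + (-4 + 436/3) = 2020 + 424/3 = 6484/3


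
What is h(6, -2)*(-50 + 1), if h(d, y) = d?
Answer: -294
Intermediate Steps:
h(6, -2)*(-50 + 1) = 6*(-50 + 1) = 6*(-49) = -294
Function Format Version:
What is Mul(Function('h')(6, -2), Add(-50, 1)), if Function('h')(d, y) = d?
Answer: -294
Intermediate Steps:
Mul(Function('h')(6, -2), Add(-50, 1)) = Mul(6, Add(-50, 1)) = Mul(6, -49) = -294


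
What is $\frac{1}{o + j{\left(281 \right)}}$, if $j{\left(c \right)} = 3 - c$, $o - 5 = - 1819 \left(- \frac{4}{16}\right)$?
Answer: $\frac{4}{727} \approx 0.0055021$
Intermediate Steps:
$o = \frac{1839}{4}$ ($o = 5 - 1819 \left(- \frac{4}{16}\right) = 5 - 1819 \left(\left(-4\right) \frac{1}{16}\right) = 5 - - \frac{1819}{4} = 5 + \frac{1819}{4} = \frac{1839}{4} \approx 459.75$)
$\frac{1}{o + j{\left(281 \right)}} = \frac{1}{\frac{1839}{4} + \left(3 - 281\right)} = \frac{1}{\frac{1839}{4} - 278} = \frac{1}{\frac{727}{4}} = \frac{4}{727}$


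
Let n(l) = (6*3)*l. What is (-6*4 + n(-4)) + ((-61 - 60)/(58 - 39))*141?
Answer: -18885/19 ≈ -993.95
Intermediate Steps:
n(l) = 18*l
(-6*4 + n(-4)) + ((-61 - 60)/(58 - 39))*141 = (-6*4 + 18*(-4)) + ((-61 - 60)/(58 - 39))*141 = (-24 - 72) - 121/19*141 = -96 - 121*1/19*141 = -96 - 121/19*141 = -96 - 17061/19 = -18885/19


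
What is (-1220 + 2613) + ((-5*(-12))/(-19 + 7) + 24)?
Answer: 1412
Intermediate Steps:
(-1220 + 2613) + ((-5*(-12))/(-19 + 7) + 24) = 1393 + (60/(-12) + 24) = 1393 + (-1/12*60 + 24) = 1393 + (-5 + 24) = 1393 + 19 = 1412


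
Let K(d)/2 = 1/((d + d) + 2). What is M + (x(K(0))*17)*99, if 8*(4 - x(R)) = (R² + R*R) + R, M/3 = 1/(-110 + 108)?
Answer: 48795/8 ≈ 6099.4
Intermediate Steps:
K(d) = 2/(2 + 2*d) (K(d) = 2/((d + d) + 2) = 2/(2*d + 2) = 2/(2 + 2*d))
M = -3/2 (M = 3/(-110 + 108) = 3/(-2) = 3*(-½) = -3/2 ≈ -1.5000)
x(R) = 4 - R²/4 - R/8 (x(R) = 4 - ((R² + R*R) + R)/8 = 4 - ((R² + R²) + R)/8 = 4 - (2*R² + R)/8 = 4 - (R + 2*R²)/8 = 4 + (-R²/4 - R/8) = 4 - R²/4 - R/8)
M + (x(K(0))*17)*99 = -3/2 + ((4 - 1/(4*(1 + 0)²) - 1/(8*(1 + 0)))*17)*99 = -3/2 + ((4 - (1/1)²/4 - ⅛/1)*17)*99 = -3/2 + ((4 - ¼*1² - ⅛*1)*17)*99 = -3/2 + ((4 - ¼*1 - ⅛)*17)*99 = -3/2 + ((4 - ¼ - ⅛)*17)*99 = -3/2 + ((29/8)*17)*99 = -3/2 + (493/8)*99 = -3/2 + 48807/8 = 48795/8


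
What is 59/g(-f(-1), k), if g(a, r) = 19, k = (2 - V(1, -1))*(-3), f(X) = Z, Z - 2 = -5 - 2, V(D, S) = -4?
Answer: 59/19 ≈ 3.1053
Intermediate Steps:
Z = -5 (Z = 2 + (-5 - 2) = 2 - 7 = -5)
f(X) = -5
k = -18 (k = (2 - 1*(-4))*(-3) = (2 + 4)*(-3) = 6*(-3) = -18)
59/g(-f(-1), k) = 59/19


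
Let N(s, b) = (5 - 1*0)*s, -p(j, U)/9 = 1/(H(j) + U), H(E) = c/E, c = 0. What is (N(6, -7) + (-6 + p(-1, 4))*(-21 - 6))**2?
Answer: 1022121/16 ≈ 63883.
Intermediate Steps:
H(E) = 0 (H(E) = 0/E = 0)
p(j, U) = -9/U (p(j, U) = -9/(0 + U) = -9/U)
N(s, b) = 5*s (N(s, b) = (5 + 0)*s = 5*s)
(N(6, -7) + (-6 + p(-1, 4))*(-21 - 6))**2 = (5*6 + (-6 - 9/4)*(-21 - 6))**2 = (30 + (-6 - 9*1/4)*(-27))**2 = (30 + (-6 - 9/4)*(-27))**2 = (30 - 33/4*(-27))**2 = (30 + 891/4)**2 = (1011/4)**2 = 1022121/16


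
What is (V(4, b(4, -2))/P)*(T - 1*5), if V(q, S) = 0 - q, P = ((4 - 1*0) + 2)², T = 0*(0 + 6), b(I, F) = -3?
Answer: 5/9 ≈ 0.55556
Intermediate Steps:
T = 0 (T = 0*6 = 0)
P = 36 (P = ((4 + 0) + 2)² = (4 + 2)² = 6² = 36)
V(q, S) = -q
(V(4, b(4, -2))/P)*(T - 1*5) = (-1*4/36)*(0 - 1*5) = (-4*1/36)*(0 - 5) = -⅑*(-5) = 5/9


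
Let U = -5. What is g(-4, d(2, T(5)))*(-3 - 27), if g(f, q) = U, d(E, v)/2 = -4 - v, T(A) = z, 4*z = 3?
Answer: 150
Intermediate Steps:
z = ¾ (z = (¼)*3 = ¾ ≈ 0.75000)
T(A) = ¾
d(E, v) = -8 - 2*v (d(E, v) = 2*(-4 - v) = -8 - 2*v)
g(f, q) = -5
g(-4, d(2, T(5)))*(-3 - 27) = -5*(-3 - 27) = -5*(-30) = 150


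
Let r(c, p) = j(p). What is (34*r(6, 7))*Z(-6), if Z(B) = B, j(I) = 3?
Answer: -612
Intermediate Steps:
r(c, p) = 3
(34*r(6, 7))*Z(-6) = (34*3)*(-6) = 102*(-6) = -612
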